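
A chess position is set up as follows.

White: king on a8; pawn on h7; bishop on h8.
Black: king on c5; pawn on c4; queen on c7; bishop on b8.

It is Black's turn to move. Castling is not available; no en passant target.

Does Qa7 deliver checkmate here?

After Qa7: white king on a8; in check: yes, from the black queen on a7.
King squares — a7: attacked by Bb8; b7: attacked by Qa7; b8: attacked by Qa7.
White has no legal moves → checkmate.

yes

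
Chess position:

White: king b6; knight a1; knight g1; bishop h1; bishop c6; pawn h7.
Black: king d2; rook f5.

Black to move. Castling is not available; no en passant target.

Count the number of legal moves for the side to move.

20

Black to move; king on d2.
In check: no.
Legal moves: Rf8, Rf7, Rf6, Rh5, Rg5, Re5, Rd5, Rc5, Rb5+, Ra5, Rf4, Rf3, Rf2, Rf1, Ke3, Kd3, Kc3, Ke1, Kd1, Kc1.
Count: 20.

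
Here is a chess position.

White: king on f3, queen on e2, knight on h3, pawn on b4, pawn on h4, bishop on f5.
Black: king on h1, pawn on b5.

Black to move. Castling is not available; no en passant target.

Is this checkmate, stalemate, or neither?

Black to move; black king on h1.
In check: no.
King squares — g1: attacked by Nh3; g2: attacked by Qe2; h2: attacked by Qe2.
Legal moves for Black: none.
Not in check and no legal moves → stalemate.

stalemate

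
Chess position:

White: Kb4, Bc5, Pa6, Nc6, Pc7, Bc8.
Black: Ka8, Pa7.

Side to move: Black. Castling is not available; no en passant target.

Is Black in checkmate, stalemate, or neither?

stalemate

Black to move; black king on a8.
In check: no.
King squares — a7: own pawn; b7: attacked by Pa6; b8: attacked by Nc6.
Legal moves for Black: none.
Not in check and no legal moves → stalemate.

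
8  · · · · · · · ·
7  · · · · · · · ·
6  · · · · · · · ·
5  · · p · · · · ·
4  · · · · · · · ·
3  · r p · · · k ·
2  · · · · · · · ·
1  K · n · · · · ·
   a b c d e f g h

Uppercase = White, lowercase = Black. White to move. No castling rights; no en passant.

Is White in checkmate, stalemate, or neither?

stalemate

White to move; white king on a1.
In check: no.
King squares — b1: attacked by Rb3; a2: attacked by Nc1; b2: attacked by Rb3.
Legal moves for White: none.
Not in check and no legal moves → stalemate.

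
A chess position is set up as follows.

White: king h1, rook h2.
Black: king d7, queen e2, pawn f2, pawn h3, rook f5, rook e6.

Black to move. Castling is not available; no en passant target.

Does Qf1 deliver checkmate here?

After Qf1: white king on h1; in check: yes, from the black queen on f1.
King squares — g1: attacked by Qf1; g2: attacked by Qf1; h2: own rook.
White has no legal moves → checkmate.

yes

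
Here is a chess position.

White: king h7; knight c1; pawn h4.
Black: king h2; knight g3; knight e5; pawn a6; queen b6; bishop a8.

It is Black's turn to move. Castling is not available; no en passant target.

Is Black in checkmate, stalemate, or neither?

Black to move; black king on h2.
In check: no.
Legal moves for Black include: Bb7, Bc6, Bd5, Be4+, Bf3, Bg2, Bh1, Qd8, Qb8, Qc7+, Qb7+, Qa7+, Qh6+, Qg6+, Qf6, Qe6, Qd6, Qc6, ... (list truncated; more exist).
Black has legal moves and is not in check → neither.

neither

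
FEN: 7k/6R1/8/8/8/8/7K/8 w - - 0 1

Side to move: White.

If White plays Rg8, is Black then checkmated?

no

After Rg8: black king on h8; in check: yes, from the white rook on g8.
Black has 2 legal replies: Kxg8, Kh7.
In check but a legal move exists → not checkmate.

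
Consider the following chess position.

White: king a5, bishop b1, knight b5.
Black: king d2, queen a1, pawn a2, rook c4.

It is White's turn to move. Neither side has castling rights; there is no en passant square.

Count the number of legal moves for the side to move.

White to move; king on a5.
In check: no.
Legal moves: Nc7, Na7, Nd6, Nd4, Nc3, Na3, Kb6, Ka6, Bh7, Bg6, Bf5, Be4, Bd3, Bc2, Bxa2.
Count: 15.

15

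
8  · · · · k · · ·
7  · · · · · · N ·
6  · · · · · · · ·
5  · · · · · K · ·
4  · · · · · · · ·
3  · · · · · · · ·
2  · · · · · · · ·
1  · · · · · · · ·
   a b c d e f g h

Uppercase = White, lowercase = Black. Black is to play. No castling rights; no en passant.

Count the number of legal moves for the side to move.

5

Black to move; king on e8.
In check: yes, from the white knight on g7.
Legal moves: Kf8, Kd8, Kf7, Ke7, Kd7.
Count: 5.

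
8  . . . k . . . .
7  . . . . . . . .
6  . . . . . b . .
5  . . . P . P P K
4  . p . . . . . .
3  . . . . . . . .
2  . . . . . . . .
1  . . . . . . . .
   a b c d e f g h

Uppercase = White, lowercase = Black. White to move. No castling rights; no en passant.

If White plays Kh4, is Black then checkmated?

After Kh4: black king on d8; in check: no.
Black is not in check, so this cannot be checkmate.

no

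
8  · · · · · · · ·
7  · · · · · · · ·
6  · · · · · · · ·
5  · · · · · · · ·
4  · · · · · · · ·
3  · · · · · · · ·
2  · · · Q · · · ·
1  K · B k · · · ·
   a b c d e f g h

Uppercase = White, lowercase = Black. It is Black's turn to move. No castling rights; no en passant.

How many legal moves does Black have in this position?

0

Black to move; king on d1.
In check: yes, from the white queen on d2.
Legal moves: none.
Count: 0.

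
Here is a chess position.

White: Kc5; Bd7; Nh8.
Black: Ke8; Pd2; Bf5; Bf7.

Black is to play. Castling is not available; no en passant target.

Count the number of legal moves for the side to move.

5

Black to move; king on e8.
In check: yes, from the white bishop on d7.
Legal moves: Kf8, Kd8, Ke7, Kxd7, Bxd7.
Count: 5.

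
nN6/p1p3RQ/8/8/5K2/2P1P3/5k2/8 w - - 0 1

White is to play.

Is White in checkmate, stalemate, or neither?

neither

White to move; white king on f4.
In check: no.
Legal moves for White include: Nd7, Nc6, Na6, Qh8, Qg8, Qh6, Qg6, Qh5, Qf5, Qh4+, Qe4, Qh3, Qd3, Qh2+, Qc2+, Qh1, Qb1, Rg8, ... (list truncated; more exist).
White has legal moves and is not in check → neither.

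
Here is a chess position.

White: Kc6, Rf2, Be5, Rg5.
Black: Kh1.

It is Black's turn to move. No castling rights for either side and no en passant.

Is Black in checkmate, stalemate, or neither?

Black to move; black king on h1.
In check: no.
King squares — g1: attacked by Rg5; g2: attacked by Rf2; h2: attacked by Rf2.
Legal moves for Black: none.
Not in check and no legal moves → stalemate.

stalemate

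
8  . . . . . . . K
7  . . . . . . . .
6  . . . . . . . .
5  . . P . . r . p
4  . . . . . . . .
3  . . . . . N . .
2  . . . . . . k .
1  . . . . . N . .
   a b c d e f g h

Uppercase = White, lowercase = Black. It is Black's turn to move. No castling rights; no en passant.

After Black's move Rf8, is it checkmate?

no

After Rf8: white king on h8; in check: yes, from the black rook on f8.
White has 2 legal replies: Kh7, Kg7.
In check but a legal move exists → not checkmate.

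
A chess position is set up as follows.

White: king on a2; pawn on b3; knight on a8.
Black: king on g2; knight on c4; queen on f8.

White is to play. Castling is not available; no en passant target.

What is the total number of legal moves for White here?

6

White to move; king on a2.
In check: no.
Legal moves: Nc7, Nb6, Kb1, Ka1, bxc4, b4.
Count: 6.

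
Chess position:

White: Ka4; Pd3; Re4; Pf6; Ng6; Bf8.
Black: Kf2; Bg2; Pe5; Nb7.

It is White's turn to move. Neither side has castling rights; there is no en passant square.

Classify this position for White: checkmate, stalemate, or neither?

White to move; white king on a4.
In check: no.
Legal moves for White include: Bg7, Be7, Bh6, Bd6, Bc5+, Bb4, Ba3, Nh8, Ne7, Nxe5, Nh4, Nf4, Rxe5, Rh4, Rg4, Rf4+, Rd4, Rc4, ... (list truncated; more exist).
White has legal moves and is not in check → neither.

neither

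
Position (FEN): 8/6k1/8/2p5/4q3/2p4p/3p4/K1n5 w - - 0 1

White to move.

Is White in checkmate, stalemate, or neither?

stalemate

White to move; white king on a1.
In check: no.
King squares — b1: attacked by Qe4; a2: attacked by Nc1; b2: attacked by Pc3.
Legal moves for White: none.
Not in check and no legal moves → stalemate.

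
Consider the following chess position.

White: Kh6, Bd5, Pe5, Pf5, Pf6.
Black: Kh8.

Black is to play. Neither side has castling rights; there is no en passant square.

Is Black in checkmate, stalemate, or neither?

Black to move; black king on h8.
In check: no.
King squares — g7: attacked by Pf6; h7: attacked by Kh6; g8: attacked by Bd5.
Legal moves for Black: none.
Not in check and no legal moves → stalemate.

stalemate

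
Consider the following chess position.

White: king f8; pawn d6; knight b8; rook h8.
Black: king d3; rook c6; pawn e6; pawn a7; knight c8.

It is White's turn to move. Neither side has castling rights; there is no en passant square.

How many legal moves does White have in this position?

White to move; king on f8.
In check: no.
Legal moves: Rg8, Rh7, Rh6, Rh5, Rh4, Rh3+, Rh2, Rh1, Kg8, Ke8, Kg7, Kf7, Nd7, Nxc6, Na6, d7.
Count: 16.

16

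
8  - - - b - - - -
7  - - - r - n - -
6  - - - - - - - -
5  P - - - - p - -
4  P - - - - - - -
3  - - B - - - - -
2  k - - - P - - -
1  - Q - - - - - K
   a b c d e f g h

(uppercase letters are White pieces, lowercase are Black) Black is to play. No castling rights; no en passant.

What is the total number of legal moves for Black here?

Black to move; king on a2.
In check: yes, from the white queen on b1.
Legal moves: Ka3, Kxb1.
Count: 2.

2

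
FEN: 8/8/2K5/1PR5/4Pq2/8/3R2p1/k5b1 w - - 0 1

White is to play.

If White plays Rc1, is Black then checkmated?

After Rc1: black king on a1; in check: yes, from the white rook on c1.
King squares — b1: attacked by Rc1; a2: attacked by Rd2; b2: attacked by Rd2.
Black has no legal moves → checkmate.

yes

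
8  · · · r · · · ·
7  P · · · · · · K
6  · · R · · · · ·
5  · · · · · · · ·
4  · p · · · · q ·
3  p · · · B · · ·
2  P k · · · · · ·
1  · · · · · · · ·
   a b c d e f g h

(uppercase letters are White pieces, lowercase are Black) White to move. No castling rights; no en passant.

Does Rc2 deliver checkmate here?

After Rc2: black king on b2; in check: yes, from the white rook on c2.
Black has 3 legal replies: Kxc2, Kb1, Ka1.
In check but a legal move exists → not checkmate.

no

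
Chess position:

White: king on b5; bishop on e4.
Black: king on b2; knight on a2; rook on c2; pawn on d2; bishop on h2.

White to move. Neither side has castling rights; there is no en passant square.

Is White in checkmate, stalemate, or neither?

White to move; white king on b5.
In check: no.
Legal moves for White: Kb6, Ka6, Ka5, Ka4, Ba8, Bh7, Bb7, Bg6, Bc6, Bf5, Bd5, Bf3, Bd3, Bg2, Bxc2, Bh1.
White has 16 legal moves and is not in check → neither.

neither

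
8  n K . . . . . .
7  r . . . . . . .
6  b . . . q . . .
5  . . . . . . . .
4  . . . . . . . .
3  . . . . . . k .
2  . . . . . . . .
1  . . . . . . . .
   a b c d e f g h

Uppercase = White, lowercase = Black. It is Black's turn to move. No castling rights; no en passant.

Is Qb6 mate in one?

After Qb6: white king on b8; in check: yes, from the black queen on b6.
King squares — a7: attacked by Qb6; b7: attacked by Ba6; c7: attacked by Qb6; a8: attacked by Ra7; c8: attacked by Ba6.
White has no legal moves → checkmate.

yes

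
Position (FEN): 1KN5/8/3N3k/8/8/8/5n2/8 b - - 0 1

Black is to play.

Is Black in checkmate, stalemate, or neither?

neither

Black to move; black king on h6.
In check: no.
Legal moves for Black: Kh7, Kg7, Kg6, Kh5, Kg5, Ng4, Ne4, Nh3, Nd3, Nh1, Nd1.
Black has 11 legal moves and is not in check → neither.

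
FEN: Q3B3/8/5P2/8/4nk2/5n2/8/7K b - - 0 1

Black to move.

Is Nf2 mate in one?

no

After Nf2: white king on h1; in check: yes, from the black knight on f2.
White has 1 legal reply: Kg2.
In check but a legal move exists → not checkmate.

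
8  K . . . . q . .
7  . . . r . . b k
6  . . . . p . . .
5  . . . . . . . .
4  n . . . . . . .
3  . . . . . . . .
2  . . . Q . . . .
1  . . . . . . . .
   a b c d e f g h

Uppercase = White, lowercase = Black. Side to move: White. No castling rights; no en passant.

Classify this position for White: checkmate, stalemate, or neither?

White to move; white king on a8.
In check: yes, from the black queen on f8.
King squares — a7: attacked by Rd7; b7: attacked by Rd7; b8: attacked by Qf8.
Legal moves for White: none.
In check with no legal moves → checkmate.

checkmate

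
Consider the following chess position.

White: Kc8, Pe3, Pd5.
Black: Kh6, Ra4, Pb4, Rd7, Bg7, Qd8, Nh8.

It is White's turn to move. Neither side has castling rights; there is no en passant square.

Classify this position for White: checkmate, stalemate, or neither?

White to move; white king on c8.
In check: yes, from the black queen on d8.
King squares — b7: attacked by Rd7; c7: attacked by Rd7; d7: attacked by Qd8; b8: attacked by Qd8; d8: attacked by Rd7.
Legal moves for White: none.
In check with no legal moves → checkmate.

checkmate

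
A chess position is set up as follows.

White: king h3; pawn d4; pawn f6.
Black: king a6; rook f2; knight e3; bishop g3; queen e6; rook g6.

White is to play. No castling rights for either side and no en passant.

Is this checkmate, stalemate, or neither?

checkmate

White to move; white king on h3.
In check: yes, from the black queen on e6.
King squares — g2: attacked by Rf2; h2: attacked by Rf2; g3: attacked by Rg6; g4: attacked by Ne3; h4: attacked by Bg3.
Legal moves for White: none.
In check with no legal moves → checkmate.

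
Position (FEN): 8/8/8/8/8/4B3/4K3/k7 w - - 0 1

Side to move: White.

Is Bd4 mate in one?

After Bd4: black king on a1; in check: yes, from the white bishop on d4.
Black has 2 legal replies: Ka2, Kb1.
In check but a legal move exists → not checkmate.

no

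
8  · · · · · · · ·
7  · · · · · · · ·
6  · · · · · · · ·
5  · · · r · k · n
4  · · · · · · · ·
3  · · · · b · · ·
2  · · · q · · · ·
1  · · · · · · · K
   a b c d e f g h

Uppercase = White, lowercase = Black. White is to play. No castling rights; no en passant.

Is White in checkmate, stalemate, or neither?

stalemate

White to move; white king on h1.
In check: no.
King squares — g1: attacked by Be3; g2: attacked by Qd2; h2: attacked by Qd2.
Legal moves for White: none.
Not in check and no legal moves → stalemate.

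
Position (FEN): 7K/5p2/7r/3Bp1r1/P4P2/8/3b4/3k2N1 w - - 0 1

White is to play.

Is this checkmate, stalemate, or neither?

White to move; white king on h8.
In check: yes, from the black rook on h6.
King squares — g7: attacked by Rg5; h7: attacked by Rh6; g8: attacked by Rg5.
Legal moves for White: none.
In check with no legal moves → checkmate.

checkmate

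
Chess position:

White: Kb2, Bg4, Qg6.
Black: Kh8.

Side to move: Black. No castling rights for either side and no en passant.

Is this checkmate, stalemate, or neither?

stalemate

Black to move; black king on h8.
In check: no.
King squares — g7: attacked by Qg6; h7: attacked by Qg6; g8: attacked by Qg6.
Legal moves for Black: none.
Not in check and no legal moves → stalemate.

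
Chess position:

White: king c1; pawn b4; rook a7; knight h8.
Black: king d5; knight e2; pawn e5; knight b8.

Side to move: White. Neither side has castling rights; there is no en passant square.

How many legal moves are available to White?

5

White to move; king on c1.
In check: yes, from the black knight on e2.
Legal moves: Kd2, Kc2, Kb2, Kd1, Kb1.
Count: 5.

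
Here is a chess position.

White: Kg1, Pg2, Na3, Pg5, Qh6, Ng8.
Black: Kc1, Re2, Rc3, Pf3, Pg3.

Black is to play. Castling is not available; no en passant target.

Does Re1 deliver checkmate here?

After Re1: white king on g1; in check: yes, from the black rook on e1.
King squares — f1: attacked by Re1; h1: attacked by Re1; f2: attacked by Pg3; g2: own pawn; h2: attacked by Pg3.
White has no legal moves → checkmate.

yes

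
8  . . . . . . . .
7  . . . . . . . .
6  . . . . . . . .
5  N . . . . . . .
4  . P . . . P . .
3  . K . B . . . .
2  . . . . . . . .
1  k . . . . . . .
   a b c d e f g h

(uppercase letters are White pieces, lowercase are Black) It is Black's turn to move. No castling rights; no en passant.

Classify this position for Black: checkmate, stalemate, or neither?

stalemate

Black to move; black king on a1.
In check: no.
King squares — b1: attacked by Bd3; a2: attacked by Kb3; b2: attacked by Kb3.
Legal moves for Black: none.
Not in check and no legal moves → stalemate.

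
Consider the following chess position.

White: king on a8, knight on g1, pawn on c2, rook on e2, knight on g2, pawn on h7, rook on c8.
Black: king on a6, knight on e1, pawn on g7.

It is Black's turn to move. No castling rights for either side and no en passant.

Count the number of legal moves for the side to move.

9

Black to move; king on a6.
In check: no.
Legal moves: Kb6, Kb5, Ka5, Nf3, Nd3, Nxg2, Nxc2, g6, g5.
Count: 9.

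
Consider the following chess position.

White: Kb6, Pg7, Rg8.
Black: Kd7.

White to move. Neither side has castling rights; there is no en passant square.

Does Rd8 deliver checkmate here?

After Rd8: black king on d7; in check: yes, from the white rook on d8.
Black has 3 legal replies: Kxd8, Ke7, Ke6.
In check but a legal move exists → not checkmate.

no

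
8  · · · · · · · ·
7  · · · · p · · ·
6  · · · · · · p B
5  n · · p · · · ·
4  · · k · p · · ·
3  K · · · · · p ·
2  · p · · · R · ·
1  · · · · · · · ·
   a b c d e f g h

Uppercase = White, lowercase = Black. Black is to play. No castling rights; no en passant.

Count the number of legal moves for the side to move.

Black to move; king on c4.
In check: no.
Legal moves: Nb7, Nc6, Nb3, Kc5, Kb5, Kd4, Kd3, Kc3, gxf2, e6, g5, d4, e3, g2, b1=Q, b1=R, b1=B, b1=N+, e5.
Count: 19.

19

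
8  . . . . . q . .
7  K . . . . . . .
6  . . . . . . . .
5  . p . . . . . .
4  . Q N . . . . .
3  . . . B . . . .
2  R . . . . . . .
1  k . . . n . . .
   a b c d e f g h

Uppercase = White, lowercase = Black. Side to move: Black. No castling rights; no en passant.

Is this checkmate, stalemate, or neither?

neither

Black to move; black king on a1.
In check: yes, from the white rook on a2.
Legal moves for Black: Kxa2.
Black is in check but has 1 legal move → neither.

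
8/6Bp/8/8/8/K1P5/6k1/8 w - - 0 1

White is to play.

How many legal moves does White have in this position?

12

White to move; king on a3.
In check: no.
Legal moves: Bh8, Bf8, Bh6, Bf6, Be5, Bd4, Kb4, Ka4, Kb3, Kb2, Ka2, c4.
Count: 12.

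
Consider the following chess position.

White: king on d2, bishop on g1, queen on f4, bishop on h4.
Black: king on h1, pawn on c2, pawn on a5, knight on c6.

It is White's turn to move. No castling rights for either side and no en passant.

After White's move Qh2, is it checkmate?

yes

After Qh2: black king on h1; in check: yes, from the white queen on h2.
King squares — g1: attacked by Qh2; g2: attacked by Qh2; h2: attacked by Bg1.
Black has no legal moves → checkmate.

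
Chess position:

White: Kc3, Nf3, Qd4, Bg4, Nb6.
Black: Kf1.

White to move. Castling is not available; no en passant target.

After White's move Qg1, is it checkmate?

After Qg1: black king on f1; in check: yes, from the white queen on g1.
Black has 1 legal reply: Ke2.
In check but a legal move exists → not checkmate.

no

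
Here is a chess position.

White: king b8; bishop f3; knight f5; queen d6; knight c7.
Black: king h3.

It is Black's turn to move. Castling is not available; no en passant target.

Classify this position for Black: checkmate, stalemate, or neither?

Black to move; black king on h3.
In check: no.
King squares — g2: attacked by Bf3; h2: attacked by Qd6; g3: attacked by Nf5; g4: attacked by Bf3; h4: attacked by Nf5.
Legal moves for Black: none.
Not in check and no legal moves → stalemate.

stalemate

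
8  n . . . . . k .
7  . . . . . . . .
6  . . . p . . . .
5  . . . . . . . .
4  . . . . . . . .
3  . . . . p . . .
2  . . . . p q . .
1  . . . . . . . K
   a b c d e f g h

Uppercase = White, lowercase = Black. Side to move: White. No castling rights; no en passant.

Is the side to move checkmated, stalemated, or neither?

White to move; white king on h1.
In check: no.
King squares — g1: attacked by Qf2; g2: attacked by Qf2; h2: attacked by Qf2.
Legal moves for White: none.
Not in check and no legal moves → stalemate.

stalemate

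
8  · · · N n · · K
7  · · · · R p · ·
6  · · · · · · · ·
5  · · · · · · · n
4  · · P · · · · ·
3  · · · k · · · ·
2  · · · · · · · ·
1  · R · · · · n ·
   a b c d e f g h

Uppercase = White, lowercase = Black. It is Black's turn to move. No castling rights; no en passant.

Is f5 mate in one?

After f5: white king on h8; in check: no.
White is not in check, so this cannot be checkmate.

no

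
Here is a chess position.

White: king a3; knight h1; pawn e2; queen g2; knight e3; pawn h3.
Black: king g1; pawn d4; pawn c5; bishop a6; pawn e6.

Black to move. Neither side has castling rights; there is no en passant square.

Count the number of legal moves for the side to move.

Black to move; king on g1.
In check: yes, from the white queen on g2.
Legal moves: none.
Count: 0.

0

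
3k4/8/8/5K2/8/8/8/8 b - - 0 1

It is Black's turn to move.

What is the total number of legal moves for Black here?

Black to move; king on d8.
In check: no.
Legal moves: Ke8, Kc8, Ke7, Kd7, Kc7.
Count: 5.

5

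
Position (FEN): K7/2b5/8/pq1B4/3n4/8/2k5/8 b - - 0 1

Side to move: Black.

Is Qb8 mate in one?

yes

After Qb8: white king on a8; in check: yes, from the black queen on b8.
King squares — a7: attacked by Qb8; b7: attacked by Qb8; b8: attacked by Bc7.
White has no legal moves → checkmate.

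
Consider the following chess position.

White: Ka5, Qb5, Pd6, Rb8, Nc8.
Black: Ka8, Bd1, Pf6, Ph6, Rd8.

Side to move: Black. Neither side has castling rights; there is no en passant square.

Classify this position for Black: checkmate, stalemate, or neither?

checkmate

Black to move; black king on a8.
In check: yes, from the white rook on b8.
King squares — a7: attacked by Nc8; b7: attacked by Qb5; b8: attacked by Qb5.
Legal moves for Black: none.
In check with no legal moves → checkmate.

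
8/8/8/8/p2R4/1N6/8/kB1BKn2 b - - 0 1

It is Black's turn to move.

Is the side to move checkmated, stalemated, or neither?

Black to move; black king on a1.
In check: yes, from the white knight on b3.
King squares — b1: available; a2: attacked by Bb1; b2: available.
Legal moves for Black: Kb2, Kxb1, axb3.
Black is in check but has 3 legal moves → neither.

neither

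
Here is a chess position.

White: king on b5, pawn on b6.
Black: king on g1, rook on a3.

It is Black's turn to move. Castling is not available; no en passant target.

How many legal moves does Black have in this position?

Black to move; king on g1.
In check: no.
Legal moves: Ra8, Ra7, Ra6, Ra5+, Ra4, Rh3, Rg3, Rf3, Re3, Rd3, Rc3, Rb3+, Ra2, Ra1, Kh2, Kg2, Kf2, Kh1, Kf1.
Count: 19.

19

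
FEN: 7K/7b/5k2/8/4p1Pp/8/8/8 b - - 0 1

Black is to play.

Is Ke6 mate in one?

After Ke6: white king on h8; in check: no.
White is not in check, so this cannot be checkmate.

no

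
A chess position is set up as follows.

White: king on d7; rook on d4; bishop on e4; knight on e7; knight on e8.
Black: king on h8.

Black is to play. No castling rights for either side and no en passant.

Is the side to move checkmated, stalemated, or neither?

Black to move; black king on h8.
In check: no.
King squares — g7: attacked by Ne8; h7: attacked by Be4; g8: attacked by Ne7.
Legal moves for Black: none.
Not in check and no legal moves → stalemate.

stalemate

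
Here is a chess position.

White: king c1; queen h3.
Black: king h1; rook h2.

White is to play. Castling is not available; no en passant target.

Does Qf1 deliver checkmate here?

After Qf1: black king on h1; in check: yes, from the white queen on f1.
King squares — g1: attacked by Qf1; g2: attacked by Qf1; h2: own rook.
Black has no legal moves → checkmate.

yes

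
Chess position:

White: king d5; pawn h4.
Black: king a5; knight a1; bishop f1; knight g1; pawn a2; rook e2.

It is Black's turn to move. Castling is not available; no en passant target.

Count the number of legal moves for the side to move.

24

Black to move; king on a5.
In check: no.
Legal moves: Kb6, Ka6, Kb5, Kb4, Ka4, Re8, Re7, Re6, Re5+, Re4, Re3, Rh2, Rg2, Rf2, Rd2+, Rc2, Rb2, Re1, Nh3, Nf3, Bh3, Bg2+, Nb3, Nc2.
Count: 24.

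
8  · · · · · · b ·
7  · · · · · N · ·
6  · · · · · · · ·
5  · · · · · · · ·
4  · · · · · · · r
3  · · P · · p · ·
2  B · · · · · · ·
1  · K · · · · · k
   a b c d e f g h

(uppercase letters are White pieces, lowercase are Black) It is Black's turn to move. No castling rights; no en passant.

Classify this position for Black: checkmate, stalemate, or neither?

neither

Black to move; black king on h1.
In check: no.
Legal moves for Black include: Bh7+, Bxf7, Rh8, Rh7, Rh6, Rh5, Rg4, Rf4, Re4, Rd4, Rc4, Rb4+, Ra4, Rh3, Rh2, Kh2, Kg2, Kg1, ... (list truncated; more exist).
Black has legal moves and is not in check → neither.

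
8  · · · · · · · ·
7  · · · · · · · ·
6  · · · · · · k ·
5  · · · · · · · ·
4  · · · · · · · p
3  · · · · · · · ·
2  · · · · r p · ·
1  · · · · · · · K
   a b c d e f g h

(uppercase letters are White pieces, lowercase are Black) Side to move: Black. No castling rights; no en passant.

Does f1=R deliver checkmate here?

yes

After f1=R: white king on h1; in check: yes, from the black rook on f1.
King squares — g1: attacked by Rf1; g2: attacked by Re2; h2: attacked by Re2.
White has no legal moves → checkmate.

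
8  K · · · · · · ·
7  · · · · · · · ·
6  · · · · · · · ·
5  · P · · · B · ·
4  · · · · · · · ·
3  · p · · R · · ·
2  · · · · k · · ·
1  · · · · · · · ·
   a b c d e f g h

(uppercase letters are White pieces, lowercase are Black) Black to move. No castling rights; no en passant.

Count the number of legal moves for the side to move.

5

Black to move; king on e2.
In check: yes, from the white rook on e3.
Legal moves: Kxe3, Kf2, Kd2, Kf1, Kd1.
Count: 5.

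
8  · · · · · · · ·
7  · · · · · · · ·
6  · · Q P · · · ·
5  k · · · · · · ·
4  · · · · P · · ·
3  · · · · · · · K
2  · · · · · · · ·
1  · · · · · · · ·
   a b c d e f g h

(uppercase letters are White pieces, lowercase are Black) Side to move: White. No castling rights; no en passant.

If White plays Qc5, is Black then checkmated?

no

After Qc5: black king on a5; in check: yes, from the white queen on c5.
Black has 2 legal replies: Ka6, Ka4.
In check but a legal move exists → not checkmate.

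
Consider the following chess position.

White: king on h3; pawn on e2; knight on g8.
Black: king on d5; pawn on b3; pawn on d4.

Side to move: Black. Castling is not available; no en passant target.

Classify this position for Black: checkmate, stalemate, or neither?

neither

Black to move; black king on d5.
In check: no.
Legal moves for Black: Ke6, Kd6, Kc6, Ke5, Kc5, Ke4, Kc4, d3, b2.
Black has 9 legal moves and is not in check → neither.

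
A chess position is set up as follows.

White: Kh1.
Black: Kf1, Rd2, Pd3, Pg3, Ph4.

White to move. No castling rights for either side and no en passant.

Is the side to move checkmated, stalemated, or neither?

White to move; white king on h1.
In check: no.
King squares — g1: attacked by Kf1; g2: attacked by Kf1; h2: attacked by Rd2.
Legal moves for White: none.
Not in check and no legal moves → stalemate.

stalemate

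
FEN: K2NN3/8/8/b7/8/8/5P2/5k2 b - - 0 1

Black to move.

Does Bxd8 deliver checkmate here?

After Bxd8: white king on a8; in check: no.
White is not in check, so this cannot be checkmate.

no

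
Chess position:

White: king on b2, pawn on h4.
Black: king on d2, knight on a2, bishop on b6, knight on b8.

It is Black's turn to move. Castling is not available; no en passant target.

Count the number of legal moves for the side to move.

Black to move; king on d2.
In check: no.
Legal moves: Nd7, Nc6, Na6, Bd8, Bc7, Ba7, Bc5, Ba5, Bd4+, Be3, Bf2, Bg1, Ke3, Kd3, Ke2, Ke1, Kd1, Nb4, Nc3, Nc1.
Count: 20.

20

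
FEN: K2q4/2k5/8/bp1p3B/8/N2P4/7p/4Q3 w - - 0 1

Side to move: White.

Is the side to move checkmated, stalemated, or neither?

White to move; white king on a8.
In check: yes, from the black queen on d8.
Legal moves for White: Ka7.
White is in check but has 1 legal move → neither.

neither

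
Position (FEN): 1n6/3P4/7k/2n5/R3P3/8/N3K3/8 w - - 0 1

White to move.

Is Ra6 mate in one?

After Ra6: black king on h6; in check: yes, from the white rook on a6.
Black has 8 legal replies: Kh7, Kg7, Kh5, Kg5, Nc6, Nbxa6, Ne6, Ncxa6.
In check but a legal move exists → not checkmate.

no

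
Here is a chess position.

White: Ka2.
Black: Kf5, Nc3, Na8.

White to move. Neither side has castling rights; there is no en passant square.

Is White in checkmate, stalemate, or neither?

White to move; white king on a2.
In check: yes, from the black knight on c3.
Legal moves for White: Kb3, Ka3, Kb2, Ka1.
White is in check but has 4 legal moves → neither.

neither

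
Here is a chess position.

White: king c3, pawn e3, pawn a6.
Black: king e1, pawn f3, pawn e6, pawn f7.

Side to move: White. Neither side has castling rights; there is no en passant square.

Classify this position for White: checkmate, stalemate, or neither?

White to move; white king on c3.
In check: no.
Legal moves for White: Kd4, Kc4, Kb4, Kd3, Kb3, Kc2, Kb2, a7, e4.
White has 9 legal moves and is not in check → neither.

neither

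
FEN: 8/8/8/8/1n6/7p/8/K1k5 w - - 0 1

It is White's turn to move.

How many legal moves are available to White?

White to move; king on a1.
In check: no.
Legal moves: none.
Count: 0.

0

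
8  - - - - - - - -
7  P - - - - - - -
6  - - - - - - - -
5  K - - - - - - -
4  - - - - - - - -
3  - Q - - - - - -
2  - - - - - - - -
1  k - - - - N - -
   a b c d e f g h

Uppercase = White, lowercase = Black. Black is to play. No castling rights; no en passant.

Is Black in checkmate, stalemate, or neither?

stalemate

Black to move; black king on a1.
In check: no.
King squares — b1: attacked by Qb3; a2: attacked by Qb3; b2: attacked by Qb3.
Legal moves for Black: none.
Not in check and no legal moves → stalemate.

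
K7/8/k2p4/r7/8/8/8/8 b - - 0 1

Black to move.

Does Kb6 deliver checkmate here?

After Kb6: white king on a8; in check: yes, from the black rook on a5.
White has 1 legal reply: Kb8.
In check but a legal move exists → not checkmate.

no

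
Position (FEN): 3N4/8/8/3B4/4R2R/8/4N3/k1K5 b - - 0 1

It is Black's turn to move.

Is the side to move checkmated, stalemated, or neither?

Black to move; black king on a1.
In check: no.
King squares — b1: attacked by Kc1; a2: attacked by Bd5; b2: attacked by Kc1.
Legal moves for Black: none.
Not in check and no legal moves → stalemate.

stalemate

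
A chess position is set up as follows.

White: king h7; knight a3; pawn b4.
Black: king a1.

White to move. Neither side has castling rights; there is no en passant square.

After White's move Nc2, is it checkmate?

no

After Nc2: black king on a1; in check: yes, from the white knight on c2.
Black has 3 legal replies: Kb2, Ka2, Kb1.
In check but a legal move exists → not checkmate.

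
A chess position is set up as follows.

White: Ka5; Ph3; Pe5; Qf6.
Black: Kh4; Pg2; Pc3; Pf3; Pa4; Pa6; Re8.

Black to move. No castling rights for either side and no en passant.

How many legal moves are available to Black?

Black to move; king on h4.
In check: yes, from the white queen on f6.
Legal moves: Kh5, Kxh3, Kg3.
Count: 3.

3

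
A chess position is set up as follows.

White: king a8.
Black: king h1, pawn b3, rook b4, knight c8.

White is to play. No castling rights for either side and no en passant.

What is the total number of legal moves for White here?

White to move; king on a8.
In check: no.
Legal moves: none.
Count: 0.

0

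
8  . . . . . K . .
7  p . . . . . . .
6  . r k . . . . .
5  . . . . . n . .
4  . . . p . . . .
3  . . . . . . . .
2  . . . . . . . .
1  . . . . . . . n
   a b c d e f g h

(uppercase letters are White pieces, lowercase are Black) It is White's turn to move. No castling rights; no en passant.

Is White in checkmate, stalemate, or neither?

White to move; white king on f8.
In check: no.
Legal moves for White: Kg8, Ke8, Kf7.
White has 3 legal moves and is not in check → neither.

neither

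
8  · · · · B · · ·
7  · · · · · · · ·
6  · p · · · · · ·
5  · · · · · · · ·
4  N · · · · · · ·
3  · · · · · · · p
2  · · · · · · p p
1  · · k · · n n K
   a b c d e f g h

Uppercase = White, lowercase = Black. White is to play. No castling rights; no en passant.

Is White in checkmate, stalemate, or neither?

White to move; white king on h1.
In check: yes, from the black pawn on g2.
King squares — g1: attacked by Ph2; g2: attacked by Ph3; h2: attacked by Nf1.
Legal moves for White: none.
In check with no legal moves → checkmate.

checkmate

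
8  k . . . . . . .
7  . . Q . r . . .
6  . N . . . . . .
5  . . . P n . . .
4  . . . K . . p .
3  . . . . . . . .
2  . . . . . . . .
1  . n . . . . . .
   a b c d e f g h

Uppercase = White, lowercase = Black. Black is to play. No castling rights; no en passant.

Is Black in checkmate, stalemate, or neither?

Black to move; black king on a8.
In check: yes, from the white knight on b6.
King squares — a7: attacked by Qc7; b7: attacked by Qc7; b8: attacked by Qc7.
Legal moves for Black: none.
In check with no legal moves → checkmate.

checkmate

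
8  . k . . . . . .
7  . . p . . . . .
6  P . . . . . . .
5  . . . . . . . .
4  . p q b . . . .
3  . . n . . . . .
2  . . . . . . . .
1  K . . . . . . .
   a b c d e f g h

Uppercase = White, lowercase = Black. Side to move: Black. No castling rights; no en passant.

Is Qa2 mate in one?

After Qa2: white king on a1; in check: yes, from the black queen on a2.
King squares — b1: attacked by Qa2; a2: attacked by Nc3; b2: attacked by Qa2.
White has no legal moves → checkmate.

yes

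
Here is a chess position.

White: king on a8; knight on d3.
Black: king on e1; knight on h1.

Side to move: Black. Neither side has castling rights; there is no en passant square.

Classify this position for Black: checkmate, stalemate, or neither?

neither

Black to move; black king on e1.
In check: yes, from the white knight on d3.
King squares — d1: available; f1: available; d2: available; e2: available; f2: attacked by Nd3.
Legal moves for Black: Ke2, Kd2, Kf1, Kd1.
Black is in check but has 4 legal moves → neither.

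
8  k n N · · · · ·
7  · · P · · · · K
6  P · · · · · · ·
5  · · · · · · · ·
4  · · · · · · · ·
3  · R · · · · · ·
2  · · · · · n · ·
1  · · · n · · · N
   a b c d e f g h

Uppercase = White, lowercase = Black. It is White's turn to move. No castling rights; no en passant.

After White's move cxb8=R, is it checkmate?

After cxb8=R: black king on a8; in check: yes, from the white rook on b8.
King squares — a7: attacked by Nc8; b7: attacked by Rb3; b8: attacked by Rb3.
Black has no legal moves → checkmate.

yes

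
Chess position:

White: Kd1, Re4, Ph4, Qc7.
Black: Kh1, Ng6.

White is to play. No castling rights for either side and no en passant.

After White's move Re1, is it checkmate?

no

After Re1: black king on h1; in check: yes, from the white rook on e1.
Black has 1 legal reply: Kg2.
In check but a legal move exists → not checkmate.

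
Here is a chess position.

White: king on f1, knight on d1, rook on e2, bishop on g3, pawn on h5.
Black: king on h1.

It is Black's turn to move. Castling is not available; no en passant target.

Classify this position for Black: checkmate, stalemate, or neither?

stalemate

Black to move; black king on h1.
In check: no.
King squares — g1: attacked by Kf1; g2: attacked by Kf1; h2: attacked by Re2.
Legal moves for Black: none.
Not in check and no legal moves → stalemate.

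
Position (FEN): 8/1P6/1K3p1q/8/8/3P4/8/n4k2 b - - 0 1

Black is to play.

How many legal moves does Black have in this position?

23

Black to move; king on f1.
In check: no.
Legal moves: Qh8, Qf8, Qh7, Qg7, Qg6, Qh5, Qg5, Qh4, Qf4, Qh3, Qe3+, Qh2, Qd2, Qh1, Qc1, Kg2, Kf2, Ke2, Kg1, Ke1, Nb3, Nc2, f5+.
Count: 23.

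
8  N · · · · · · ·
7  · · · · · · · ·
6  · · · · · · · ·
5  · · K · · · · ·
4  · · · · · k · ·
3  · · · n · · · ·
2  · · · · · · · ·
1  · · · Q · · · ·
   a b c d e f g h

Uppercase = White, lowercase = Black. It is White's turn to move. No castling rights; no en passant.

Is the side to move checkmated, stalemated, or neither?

White to move; white king on c5.
In check: yes, from the black knight on d3.
Legal moves for White: Kd6, Kc6, Kb6, Kd5, Kb5, Kd4, Kc4, Qxd3.
White is in check but has 8 legal moves → neither.

neither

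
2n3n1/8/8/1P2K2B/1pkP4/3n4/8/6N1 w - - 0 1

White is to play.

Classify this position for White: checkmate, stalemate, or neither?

White to move; white king on e5.
In check: yes, from the black knight on d3.
Legal moves for White: Ke6, Kf5, Ke4.
White is in check but has 3 legal moves → neither.

neither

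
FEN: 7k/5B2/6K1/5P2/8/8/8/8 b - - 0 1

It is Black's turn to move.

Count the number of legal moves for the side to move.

Black to move; king on h8.
In check: no.
Legal moves: none.
Count: 0.

0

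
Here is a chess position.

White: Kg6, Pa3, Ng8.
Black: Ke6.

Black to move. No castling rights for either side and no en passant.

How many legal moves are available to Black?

Black to move; king on e6.
In check: no.
Legal moves: Kd7, Kd6, Ke5, Kd5.
Count: 4.

4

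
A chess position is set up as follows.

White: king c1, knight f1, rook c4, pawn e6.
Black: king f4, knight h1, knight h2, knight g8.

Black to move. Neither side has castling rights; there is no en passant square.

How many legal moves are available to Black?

4

Black to move; king on f4.
In check: yes, from the white rook on c4.
Legal moves: Kg5, Kf5, Ke5, Kf3.
Count: 4.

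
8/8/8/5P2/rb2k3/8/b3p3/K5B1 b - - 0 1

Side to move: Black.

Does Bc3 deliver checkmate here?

After Bc3: white king on a1; in check: yes, from the black bishop on c3.
King squares — b1: attacked by Ba2; a2: attacked by Ra4; b2: attacked by Bc3.
White has no legal moves → checkmate.

yes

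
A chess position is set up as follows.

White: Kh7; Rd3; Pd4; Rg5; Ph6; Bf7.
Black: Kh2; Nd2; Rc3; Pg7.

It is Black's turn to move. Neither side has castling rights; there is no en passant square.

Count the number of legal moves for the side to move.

Black to move; king on h2.
In check: no.
Legal moves: Rc8, Rc7, Rc6, Rc5, Rc4, Rxd3, Rb3, Ra3, Rc2, Rc1, Kh1, Ne4, Nc4, Nf3, Nb3, Nf1, Nb1, gxh6, g6.
Count: 19.

19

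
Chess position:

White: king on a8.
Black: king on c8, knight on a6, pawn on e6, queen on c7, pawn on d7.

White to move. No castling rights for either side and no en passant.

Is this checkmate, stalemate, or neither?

White to move; white king on a8.
In check: no.
King squares — a7: attacked by Qc7; b7: attacked by Qc7; b8: attacked by Na6.
Legal moves for White: none.
Not in check and no legal moves → stalemate.

stalemate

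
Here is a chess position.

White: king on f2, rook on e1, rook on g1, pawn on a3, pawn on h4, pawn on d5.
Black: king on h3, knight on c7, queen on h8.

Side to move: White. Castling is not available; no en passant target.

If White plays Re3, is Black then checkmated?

After Re3: black king on h3; in check: yes, from the white rook on e3.
Black has 2 legal replies: Kxh4, Kh2.
In check but a legal move exists → not checkmate.

no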